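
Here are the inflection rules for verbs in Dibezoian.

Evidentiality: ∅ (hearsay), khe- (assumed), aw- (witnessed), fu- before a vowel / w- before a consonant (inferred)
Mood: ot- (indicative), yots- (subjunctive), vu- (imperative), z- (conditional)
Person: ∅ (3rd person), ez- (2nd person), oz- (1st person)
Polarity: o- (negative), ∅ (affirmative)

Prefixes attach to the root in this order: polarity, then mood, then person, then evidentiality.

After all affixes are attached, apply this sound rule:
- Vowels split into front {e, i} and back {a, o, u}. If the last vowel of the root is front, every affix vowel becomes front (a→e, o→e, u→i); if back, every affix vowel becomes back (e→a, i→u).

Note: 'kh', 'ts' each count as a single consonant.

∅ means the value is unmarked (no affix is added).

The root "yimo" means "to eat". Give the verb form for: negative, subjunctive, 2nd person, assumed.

khaazyotsoyimo

Attach polarity negative o- → oyimo.
Attach mood subjunctive yots- → yotsoyimo.
Attach person 2nd person ez- → ezyotsoyimo.
Attach evidentiality assumed khe- → kheezyotsoyimo.
Apply vowel harmony: kheezyotsoyimo → khaazyotsoyimo.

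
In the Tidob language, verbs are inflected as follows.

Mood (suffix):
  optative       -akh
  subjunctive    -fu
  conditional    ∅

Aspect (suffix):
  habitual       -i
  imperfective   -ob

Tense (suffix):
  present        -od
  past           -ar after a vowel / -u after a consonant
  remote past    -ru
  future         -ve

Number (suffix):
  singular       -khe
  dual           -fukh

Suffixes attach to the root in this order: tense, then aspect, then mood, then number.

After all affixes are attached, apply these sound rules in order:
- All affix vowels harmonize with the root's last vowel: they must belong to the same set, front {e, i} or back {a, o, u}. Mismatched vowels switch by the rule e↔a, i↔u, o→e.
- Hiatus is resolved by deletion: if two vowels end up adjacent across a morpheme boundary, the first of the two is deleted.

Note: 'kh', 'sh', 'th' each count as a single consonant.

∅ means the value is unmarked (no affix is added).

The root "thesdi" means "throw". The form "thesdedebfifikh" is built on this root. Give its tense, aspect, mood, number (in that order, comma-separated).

Segment: thesdi-od-ob-fu-fukh.
tense: -od → present.
aspect: -ob → imperfective.
mood: -fu → subjunctive.
number: -fukh → dual.

present, imperfective, subjunctive, dual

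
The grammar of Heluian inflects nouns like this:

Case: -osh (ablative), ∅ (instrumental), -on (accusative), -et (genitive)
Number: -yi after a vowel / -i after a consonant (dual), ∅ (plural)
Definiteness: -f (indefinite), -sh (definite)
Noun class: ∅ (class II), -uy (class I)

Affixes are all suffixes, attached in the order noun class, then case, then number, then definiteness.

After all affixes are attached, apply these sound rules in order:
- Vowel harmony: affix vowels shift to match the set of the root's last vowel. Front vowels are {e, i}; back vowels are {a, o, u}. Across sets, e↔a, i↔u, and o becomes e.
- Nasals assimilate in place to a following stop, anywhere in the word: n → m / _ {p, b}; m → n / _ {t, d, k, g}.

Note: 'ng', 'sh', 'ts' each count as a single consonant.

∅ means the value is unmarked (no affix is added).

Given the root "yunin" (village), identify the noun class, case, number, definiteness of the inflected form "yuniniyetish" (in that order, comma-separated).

Segment: yunin-uy-et-i-sh.
noun class: -uy → class I.
case: -et → genitive.
number: -yi/i → dual.
definiteness: -sh → definite.

class I, genitive, dual, definite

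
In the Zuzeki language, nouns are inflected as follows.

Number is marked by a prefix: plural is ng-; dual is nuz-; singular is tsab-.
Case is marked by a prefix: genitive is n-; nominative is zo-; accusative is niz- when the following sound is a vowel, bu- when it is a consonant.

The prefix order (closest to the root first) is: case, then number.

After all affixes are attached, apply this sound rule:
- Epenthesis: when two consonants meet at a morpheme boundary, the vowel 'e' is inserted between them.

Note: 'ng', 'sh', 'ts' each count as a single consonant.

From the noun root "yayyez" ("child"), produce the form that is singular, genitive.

Attach case genitive n- → nyayyez.
Attach number singular tsab- → tsabnyayyez.
Apply epenthesis: tsabnyayyez → tsabeneyayyez.

tsabeneyayyez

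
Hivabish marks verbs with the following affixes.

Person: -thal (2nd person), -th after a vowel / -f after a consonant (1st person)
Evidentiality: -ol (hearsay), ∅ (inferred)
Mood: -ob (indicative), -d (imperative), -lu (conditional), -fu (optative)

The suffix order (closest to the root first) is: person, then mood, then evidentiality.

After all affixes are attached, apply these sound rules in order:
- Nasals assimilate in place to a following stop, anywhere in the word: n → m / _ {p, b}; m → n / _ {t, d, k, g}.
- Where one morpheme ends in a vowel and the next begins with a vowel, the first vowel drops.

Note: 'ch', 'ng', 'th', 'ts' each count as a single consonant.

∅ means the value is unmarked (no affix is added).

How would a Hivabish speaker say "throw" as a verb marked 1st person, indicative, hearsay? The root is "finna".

finnathobol

Attach person 1st person -th (after vowel 'a') → finnath.
Attach mood indicative -ob → finnathob.
Attach evidentiality hearsay -ol → finnathobol.
Nasal assimilation: no change.
Vowel deletion: no change.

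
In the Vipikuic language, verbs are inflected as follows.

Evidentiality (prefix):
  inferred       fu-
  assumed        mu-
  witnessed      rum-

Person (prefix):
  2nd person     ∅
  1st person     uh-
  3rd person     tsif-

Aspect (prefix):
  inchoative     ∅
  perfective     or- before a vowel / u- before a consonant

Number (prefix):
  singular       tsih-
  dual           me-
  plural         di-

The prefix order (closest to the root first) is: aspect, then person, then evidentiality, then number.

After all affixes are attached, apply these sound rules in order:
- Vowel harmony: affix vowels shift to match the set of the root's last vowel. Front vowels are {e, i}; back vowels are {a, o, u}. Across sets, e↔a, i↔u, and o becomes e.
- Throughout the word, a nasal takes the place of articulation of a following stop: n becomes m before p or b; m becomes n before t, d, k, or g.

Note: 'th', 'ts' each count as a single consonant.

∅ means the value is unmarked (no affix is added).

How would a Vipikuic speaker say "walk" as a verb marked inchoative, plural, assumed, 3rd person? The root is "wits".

aspect = inchoative: zero marking, form stays wits.
Attach person 3rd person tsif- → tsifwits.
Attach evidentiality assumed mu- → mutsifwits.
Attach number plural di- → dimutsifwits.
Apply vowel harmony: dimutsifwits → dimitsifwits.
Nasal assimilation: no change.

dimitsifwits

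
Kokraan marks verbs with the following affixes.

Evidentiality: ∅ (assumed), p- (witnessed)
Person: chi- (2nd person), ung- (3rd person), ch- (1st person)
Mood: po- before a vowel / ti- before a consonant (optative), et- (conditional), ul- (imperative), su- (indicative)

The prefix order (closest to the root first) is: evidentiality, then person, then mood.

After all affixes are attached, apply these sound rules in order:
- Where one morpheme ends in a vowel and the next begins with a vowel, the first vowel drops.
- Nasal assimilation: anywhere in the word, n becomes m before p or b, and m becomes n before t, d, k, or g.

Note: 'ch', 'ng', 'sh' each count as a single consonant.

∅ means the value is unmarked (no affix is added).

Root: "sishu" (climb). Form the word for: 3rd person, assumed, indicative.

sungsishu

evidentiality = assumed: zero marking, form stays sishu.
Attach person 3rd person ung- → ungsishu.
Attach mood indicative su- → suungsishu.
Apply vowel deletion: suungsishu → sungsishu.
Nasal assimilation: no change.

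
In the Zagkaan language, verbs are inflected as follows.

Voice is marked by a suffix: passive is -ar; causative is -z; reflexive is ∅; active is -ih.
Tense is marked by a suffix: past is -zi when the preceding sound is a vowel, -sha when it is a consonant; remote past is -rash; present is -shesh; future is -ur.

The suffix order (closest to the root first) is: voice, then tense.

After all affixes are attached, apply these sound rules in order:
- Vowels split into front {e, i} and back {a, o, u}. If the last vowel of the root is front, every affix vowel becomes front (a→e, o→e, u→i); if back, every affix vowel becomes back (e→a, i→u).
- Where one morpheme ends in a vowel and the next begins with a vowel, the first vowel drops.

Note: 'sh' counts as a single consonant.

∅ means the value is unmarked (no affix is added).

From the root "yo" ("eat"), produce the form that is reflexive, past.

yozu

voice = reflexive: zero marking, form stays yo.
Attach tense past -zi (after vowel 'o') → yozi.
Apply vowel harmony: yozi → yozu.
Vowel deletion: no change.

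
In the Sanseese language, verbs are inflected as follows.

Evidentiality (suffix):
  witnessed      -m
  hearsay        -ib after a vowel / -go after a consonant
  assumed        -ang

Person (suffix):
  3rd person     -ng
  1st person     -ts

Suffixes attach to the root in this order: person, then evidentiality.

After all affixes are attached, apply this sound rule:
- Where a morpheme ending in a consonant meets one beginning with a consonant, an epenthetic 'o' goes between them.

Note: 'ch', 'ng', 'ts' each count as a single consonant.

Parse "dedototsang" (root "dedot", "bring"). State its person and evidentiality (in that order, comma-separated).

Segment: dedot-ts-ang.
person: -ts → 1st person.
evidentiality: -ang → assumed.

1st person, assumed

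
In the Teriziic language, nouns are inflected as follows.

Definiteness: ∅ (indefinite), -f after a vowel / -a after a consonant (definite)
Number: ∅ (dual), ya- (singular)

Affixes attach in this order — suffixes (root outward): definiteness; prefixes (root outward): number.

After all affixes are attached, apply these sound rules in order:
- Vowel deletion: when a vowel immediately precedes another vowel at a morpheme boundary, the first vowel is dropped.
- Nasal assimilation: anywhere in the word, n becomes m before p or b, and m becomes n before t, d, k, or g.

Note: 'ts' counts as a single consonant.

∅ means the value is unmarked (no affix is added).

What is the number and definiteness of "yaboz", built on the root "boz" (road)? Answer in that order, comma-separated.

Segment: ya-boz.
number: ya- → singular.
definiteness: ∅ → indefinite.

singular, indefinite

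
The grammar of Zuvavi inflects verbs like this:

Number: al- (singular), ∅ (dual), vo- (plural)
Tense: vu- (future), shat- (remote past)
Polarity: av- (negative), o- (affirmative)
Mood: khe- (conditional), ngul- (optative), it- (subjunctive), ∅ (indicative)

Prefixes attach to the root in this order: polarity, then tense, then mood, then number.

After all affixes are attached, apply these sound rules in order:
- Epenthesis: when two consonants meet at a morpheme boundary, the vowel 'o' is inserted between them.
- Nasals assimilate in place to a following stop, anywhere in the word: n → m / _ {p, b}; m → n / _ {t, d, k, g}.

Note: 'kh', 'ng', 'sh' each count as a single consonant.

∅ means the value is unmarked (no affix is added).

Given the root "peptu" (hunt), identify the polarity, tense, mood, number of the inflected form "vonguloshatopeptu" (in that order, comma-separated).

affirmative, remote past, optative, plural

Segment: vo-ngul-shat-o-peptu.
polarity: o- → affirmative.
tense: shat- → remote past.
mood: ngul- → optative.
number: vo- → plural.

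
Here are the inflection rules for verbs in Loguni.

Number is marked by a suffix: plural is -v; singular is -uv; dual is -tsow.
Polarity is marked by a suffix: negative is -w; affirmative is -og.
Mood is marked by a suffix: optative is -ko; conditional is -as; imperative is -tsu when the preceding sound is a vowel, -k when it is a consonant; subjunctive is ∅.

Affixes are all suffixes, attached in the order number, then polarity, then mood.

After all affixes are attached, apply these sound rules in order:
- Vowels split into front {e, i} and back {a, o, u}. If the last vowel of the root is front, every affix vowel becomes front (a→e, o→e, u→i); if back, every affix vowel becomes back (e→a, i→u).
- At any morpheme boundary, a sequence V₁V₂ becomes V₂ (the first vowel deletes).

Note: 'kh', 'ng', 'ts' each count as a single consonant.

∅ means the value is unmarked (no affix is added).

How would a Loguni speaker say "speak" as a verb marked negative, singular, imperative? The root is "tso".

Attach number singular -uv → tsouv.
Attach polarity negative -w → tsouvw.
Attach mood imperative -k (after consonant 'w') → tsouvwk.
Vowel harmony: no change.
Apply vowel deletion: tsouvwk → tsuvwk.

tsuvwk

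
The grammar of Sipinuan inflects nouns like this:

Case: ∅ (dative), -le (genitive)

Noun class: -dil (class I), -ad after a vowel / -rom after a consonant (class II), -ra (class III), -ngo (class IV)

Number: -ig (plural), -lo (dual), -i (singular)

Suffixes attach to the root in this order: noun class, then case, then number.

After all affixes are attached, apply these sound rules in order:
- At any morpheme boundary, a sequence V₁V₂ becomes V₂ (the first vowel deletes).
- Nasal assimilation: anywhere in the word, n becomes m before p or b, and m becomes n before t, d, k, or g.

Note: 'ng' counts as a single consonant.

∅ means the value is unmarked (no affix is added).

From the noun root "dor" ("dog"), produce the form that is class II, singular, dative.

Attach noun class class II -rom (after consonant 'r') → dorrom.
case = dative: zero marking, form stays dorrom.
Attach number singular -i → dorromi.
Vowel deletion: no change.
Nasal assimilation: no change.

dorromi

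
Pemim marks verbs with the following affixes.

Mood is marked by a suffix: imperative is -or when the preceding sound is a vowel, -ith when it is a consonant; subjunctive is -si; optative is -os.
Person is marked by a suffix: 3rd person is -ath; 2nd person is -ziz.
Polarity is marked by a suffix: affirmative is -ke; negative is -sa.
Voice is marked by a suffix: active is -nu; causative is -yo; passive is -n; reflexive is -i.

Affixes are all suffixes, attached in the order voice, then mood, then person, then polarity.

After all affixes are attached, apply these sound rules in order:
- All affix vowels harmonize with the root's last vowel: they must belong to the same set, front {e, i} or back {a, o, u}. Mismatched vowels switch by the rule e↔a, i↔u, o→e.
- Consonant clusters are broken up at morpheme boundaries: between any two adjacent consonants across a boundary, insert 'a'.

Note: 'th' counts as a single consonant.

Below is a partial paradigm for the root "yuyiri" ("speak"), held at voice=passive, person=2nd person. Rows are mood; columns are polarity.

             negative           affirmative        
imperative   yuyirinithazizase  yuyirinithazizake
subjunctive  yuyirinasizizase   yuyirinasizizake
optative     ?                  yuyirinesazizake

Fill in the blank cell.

Attach voice passive -n → yuyirin.
Attach mood optative -os → yuyirinos.
Attach person 2nd person -ziz → yuyirinosziz.
Attach polarity negative -sa → yuyirinoszizsa.
Apply vowel harmony: yuyirinoszizsa → yuyirineszizse.
Apply epenthesis: yuyirineszizse → yuyirinesazizase.

yuyirinesazizase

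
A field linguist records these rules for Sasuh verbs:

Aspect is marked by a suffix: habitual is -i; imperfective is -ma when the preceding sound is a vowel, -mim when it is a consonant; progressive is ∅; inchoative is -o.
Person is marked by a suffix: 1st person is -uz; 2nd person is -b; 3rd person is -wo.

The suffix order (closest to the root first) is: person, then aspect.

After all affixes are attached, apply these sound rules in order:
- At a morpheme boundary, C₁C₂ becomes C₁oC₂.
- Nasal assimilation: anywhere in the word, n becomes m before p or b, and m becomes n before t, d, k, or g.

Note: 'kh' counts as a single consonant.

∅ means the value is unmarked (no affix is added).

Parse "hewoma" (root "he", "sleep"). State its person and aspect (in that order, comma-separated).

3rd person, imperfective

Segment: he-wo-ma.
person: -wo → 3rd person.
aspect: -ma/mim → imperfective.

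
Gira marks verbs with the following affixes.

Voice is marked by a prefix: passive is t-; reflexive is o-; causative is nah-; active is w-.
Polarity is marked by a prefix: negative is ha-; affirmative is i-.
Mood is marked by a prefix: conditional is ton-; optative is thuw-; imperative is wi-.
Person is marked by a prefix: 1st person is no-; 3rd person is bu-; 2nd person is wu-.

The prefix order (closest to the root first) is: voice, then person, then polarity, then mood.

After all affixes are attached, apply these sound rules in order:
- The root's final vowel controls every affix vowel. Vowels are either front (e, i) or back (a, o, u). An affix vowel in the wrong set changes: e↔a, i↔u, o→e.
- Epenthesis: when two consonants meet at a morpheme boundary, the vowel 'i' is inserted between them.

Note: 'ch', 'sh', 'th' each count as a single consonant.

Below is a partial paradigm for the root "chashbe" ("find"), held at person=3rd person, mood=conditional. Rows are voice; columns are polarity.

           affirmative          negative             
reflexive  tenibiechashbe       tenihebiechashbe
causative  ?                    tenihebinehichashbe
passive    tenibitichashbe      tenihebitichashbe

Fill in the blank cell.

Attach voice causative nah- → nahchashbe.
Attach person 3rd person bu- → bunahchashbe.
Attach polarity affirmative i- → ibunahchashbe.
Attach mood conditional ton- → tonibunahchashbe.
Apply vowel harmony: tonibunahchashbe → tenibinehchashbe.
Apply epenthesis: tenibinehchashbe → tenibinehichashbe.

tenibinehichashbe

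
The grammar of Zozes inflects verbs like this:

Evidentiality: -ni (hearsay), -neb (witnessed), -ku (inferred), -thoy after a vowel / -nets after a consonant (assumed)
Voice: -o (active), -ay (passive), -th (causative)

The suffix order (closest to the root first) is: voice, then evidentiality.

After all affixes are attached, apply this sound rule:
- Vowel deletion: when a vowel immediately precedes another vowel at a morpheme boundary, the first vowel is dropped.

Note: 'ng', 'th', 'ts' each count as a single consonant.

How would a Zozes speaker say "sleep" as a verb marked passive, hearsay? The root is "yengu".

yengayni

Attach voice passive -ay → yenguay.
Attach evidentiality hearsay -ni → yenguayni.
Apply vowel deletion: yenguayni → yengayni.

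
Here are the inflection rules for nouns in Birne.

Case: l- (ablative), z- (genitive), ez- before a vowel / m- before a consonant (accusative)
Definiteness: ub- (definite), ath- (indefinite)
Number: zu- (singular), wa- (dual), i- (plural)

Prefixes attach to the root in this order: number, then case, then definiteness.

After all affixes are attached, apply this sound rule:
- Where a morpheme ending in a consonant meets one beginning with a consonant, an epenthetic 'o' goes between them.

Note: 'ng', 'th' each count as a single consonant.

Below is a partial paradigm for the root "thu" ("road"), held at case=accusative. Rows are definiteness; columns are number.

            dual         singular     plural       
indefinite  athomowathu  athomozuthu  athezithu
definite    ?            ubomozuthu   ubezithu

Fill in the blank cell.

Attach number dual wa- → wathu.
Attach case accusative m- (before consonant 'w') → mwathu.
Attach definiteness definite ub- → ubmwathu.
Apply epenthesis: ubmwathu → ubomowathu.

ubomowathu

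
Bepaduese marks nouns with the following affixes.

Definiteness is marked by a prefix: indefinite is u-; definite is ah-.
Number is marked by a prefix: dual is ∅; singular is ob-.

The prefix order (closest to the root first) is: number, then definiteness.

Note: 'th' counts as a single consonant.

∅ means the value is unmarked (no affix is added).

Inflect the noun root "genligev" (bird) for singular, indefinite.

uobgenligev

Attach number singular ob- → obgenligev.
Attach definiteness indefinite u- → uobgenligev.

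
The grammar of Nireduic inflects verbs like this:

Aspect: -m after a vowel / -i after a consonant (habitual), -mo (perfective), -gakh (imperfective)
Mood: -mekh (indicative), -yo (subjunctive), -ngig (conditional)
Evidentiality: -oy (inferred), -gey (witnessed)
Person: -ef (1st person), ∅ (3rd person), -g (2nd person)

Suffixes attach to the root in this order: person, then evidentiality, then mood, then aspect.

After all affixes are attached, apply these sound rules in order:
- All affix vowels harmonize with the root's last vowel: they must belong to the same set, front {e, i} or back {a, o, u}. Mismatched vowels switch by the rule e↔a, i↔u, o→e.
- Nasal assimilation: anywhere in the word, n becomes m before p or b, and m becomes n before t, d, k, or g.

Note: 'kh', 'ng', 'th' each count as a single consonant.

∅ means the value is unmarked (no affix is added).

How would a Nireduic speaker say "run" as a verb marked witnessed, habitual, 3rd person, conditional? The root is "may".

maygayngugu

person = 3rd person: zero marking, form stays may.
Attach evidentiality witnessed -gey → maygey.
Attach mood conditional -ngig → maygeyngig.
Attach aspect habitual -i (after consonant 'g') → maygeyngigi.
Apply vowel harmony: maygeyngigi → maygayngugu.
Nasal assimilation: no change.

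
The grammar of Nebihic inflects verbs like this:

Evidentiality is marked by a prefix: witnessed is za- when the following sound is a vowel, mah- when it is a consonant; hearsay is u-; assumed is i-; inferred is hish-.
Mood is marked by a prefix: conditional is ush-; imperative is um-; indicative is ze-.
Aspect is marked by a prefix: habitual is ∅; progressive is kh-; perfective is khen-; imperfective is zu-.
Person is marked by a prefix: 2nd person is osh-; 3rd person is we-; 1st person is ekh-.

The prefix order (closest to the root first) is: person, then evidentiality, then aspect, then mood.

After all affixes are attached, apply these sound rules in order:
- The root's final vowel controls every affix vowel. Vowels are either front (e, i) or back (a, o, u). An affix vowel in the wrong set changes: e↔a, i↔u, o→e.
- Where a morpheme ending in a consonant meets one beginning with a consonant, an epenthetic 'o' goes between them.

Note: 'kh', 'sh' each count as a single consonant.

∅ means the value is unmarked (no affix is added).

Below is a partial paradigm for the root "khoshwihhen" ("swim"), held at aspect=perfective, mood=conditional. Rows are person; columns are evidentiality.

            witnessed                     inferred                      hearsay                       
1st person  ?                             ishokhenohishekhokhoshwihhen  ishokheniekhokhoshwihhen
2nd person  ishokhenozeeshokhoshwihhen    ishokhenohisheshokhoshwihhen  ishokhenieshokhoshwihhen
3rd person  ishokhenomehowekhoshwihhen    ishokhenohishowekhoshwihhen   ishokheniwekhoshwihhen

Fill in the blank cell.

ishokhenozeekhokhoshwihhen

Attach person 1st person ekh- → ekhkhoshwihhen.
Attach evidentiality witnessed za- (before vowel 'e') → zaekhkhoshwihhen.
Attach aspect perfective khen- → khenzaekhkhoshwihhen.
Attach mood conditional ush- → ushkhenzaekhkhoshwihhen.
Apply vowel harmony: ushkhenzaekhkhoshwihhen → ishkhenzeekhkhoshwihhen.
Apply epenthesis: ishkhenzeekhkhoshwihhen → ishokhenozeekhokhoshwihhen.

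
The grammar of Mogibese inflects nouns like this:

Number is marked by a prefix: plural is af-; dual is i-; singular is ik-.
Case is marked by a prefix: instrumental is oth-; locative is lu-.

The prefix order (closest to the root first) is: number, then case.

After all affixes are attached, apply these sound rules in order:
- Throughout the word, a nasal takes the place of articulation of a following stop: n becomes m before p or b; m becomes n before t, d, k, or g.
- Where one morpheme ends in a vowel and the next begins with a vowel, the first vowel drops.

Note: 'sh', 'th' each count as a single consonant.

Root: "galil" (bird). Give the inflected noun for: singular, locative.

Attach number singular ik- → ikgalil.
Attach case locative lu- → luikgalil.
Nasal assimilation: no change.
Apply vowel deletion: luikgalil → likgalil.

likgalil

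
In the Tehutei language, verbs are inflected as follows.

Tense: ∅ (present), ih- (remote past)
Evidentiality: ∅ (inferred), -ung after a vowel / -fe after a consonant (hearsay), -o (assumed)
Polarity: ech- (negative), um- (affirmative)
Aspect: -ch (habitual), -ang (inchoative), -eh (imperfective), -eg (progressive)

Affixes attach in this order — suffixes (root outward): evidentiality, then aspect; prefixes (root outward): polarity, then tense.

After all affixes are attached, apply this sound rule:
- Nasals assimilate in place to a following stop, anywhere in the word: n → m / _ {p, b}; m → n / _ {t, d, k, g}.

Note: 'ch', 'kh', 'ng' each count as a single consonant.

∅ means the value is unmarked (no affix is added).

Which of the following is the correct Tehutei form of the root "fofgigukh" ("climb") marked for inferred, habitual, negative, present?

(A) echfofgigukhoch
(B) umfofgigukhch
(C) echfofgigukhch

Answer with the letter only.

C

evidentiality = inferred: zero marking, form stays fofgigukh.
Attach polarity negative ech- → echfofgigukh.
Attach aspect habitual -ch → echfofgigukhch.
tense = present: zero marking, form stays echfofgigukhch.
Nasal assimilation: no change.
So the correct form is echfofgigukhch, option (C).
(B) umfofgigukhch is wrong: it uses affirmative instead of negative for polarity.
(A) echfofgigukhoch is wrong: it uses assumed instead of inferred for evidentiality.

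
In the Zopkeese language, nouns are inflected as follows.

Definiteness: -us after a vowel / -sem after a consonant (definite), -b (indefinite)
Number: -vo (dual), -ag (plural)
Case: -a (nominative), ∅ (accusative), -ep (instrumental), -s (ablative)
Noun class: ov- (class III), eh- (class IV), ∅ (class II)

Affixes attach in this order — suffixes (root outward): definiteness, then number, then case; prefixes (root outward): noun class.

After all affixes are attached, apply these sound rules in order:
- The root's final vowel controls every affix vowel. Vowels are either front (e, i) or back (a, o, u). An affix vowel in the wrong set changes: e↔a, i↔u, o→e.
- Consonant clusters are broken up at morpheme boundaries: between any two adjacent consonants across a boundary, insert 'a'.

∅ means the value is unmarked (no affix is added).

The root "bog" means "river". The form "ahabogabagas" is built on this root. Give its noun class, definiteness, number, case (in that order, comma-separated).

Segment: eh-bog-b-ag-s.
noun class: eh- → class IV.
definiteness: -b → indefinite.
number: -ag → plural.
case: -s → ablative.

class IV, indefinite, plural, ablative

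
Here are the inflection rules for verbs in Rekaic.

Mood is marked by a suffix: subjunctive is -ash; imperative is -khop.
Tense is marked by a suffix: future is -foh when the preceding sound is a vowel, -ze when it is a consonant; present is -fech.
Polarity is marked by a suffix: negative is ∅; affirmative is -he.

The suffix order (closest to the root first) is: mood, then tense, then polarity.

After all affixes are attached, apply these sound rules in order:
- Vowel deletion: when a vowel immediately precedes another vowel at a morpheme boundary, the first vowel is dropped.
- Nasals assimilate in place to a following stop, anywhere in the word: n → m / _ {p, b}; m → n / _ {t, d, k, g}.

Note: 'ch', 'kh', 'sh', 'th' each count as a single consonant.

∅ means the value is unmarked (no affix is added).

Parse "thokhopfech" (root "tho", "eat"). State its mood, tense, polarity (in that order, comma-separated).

Segment: tho-khop-fech.
mood: -khop → imperative.
tense: -fech → present.
polarity: ∅ → negative.

imperative, present, negative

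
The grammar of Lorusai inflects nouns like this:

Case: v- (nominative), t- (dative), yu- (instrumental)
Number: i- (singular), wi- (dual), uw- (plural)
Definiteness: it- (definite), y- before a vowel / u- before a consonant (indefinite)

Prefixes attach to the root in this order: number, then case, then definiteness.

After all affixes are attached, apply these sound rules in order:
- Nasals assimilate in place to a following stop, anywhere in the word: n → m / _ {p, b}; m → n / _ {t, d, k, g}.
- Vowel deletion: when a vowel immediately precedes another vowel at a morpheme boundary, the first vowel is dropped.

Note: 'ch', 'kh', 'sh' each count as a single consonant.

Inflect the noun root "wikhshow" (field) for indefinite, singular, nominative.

uviwikhshow

Attach number singular i- → iwikhshow.
Attach case nominative v- → viwikhshow.
Attach definiteness indefinite u- (before consonant 'v') → uviwikhshow.
Nasal assimilation: no change.
Vowel deletion: no change.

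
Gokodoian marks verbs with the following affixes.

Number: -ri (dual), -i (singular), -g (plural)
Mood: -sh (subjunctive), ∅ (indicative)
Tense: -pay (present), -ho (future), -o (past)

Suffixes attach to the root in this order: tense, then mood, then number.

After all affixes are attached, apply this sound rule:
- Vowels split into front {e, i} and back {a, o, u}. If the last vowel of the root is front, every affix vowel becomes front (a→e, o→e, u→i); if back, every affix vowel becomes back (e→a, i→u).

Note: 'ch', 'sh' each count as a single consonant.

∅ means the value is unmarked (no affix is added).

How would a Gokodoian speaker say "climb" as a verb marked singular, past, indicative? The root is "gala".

Attach tense past -o → galao.
mood = indicative: zero marking, form stays galao.
Attach number singular -i → galaoi.
Apply vowel harmony: galaoi → galaou.

galaou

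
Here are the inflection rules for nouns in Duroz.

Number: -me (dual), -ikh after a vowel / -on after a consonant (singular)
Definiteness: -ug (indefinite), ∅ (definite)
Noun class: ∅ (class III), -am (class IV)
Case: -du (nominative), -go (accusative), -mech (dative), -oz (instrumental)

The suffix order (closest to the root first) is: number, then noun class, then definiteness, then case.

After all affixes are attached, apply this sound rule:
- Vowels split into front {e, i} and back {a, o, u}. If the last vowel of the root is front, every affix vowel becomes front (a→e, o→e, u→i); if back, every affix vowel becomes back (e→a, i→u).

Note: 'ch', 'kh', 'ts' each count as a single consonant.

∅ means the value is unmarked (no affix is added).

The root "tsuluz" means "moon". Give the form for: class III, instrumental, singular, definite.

tsuluzonoz

Attach number singular -on (after consonant 'z') → tsuluzon.
noun class = class III: zero marking, form stays tsuluzon.
definiteness = definite: zero marking, form stays tsuluzon.
Attach case instrumental -oz → tsuluzonoz.
Vowel harmony: no change.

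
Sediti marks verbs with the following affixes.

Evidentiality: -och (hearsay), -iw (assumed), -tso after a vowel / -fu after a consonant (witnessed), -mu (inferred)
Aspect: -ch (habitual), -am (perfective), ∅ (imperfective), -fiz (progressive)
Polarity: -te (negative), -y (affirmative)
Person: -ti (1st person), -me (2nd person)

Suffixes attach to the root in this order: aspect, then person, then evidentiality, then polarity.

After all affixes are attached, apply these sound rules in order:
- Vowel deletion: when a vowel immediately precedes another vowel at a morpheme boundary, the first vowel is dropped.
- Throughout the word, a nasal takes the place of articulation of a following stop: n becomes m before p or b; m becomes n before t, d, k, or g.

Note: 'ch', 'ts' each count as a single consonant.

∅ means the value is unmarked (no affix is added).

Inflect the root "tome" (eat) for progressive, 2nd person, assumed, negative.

Attach aspect progressive -fiz → tomefiz.
Attach person 2nd person -me → tomefizme.
Attach evidentiality assumed -iw → tomefizmeiw.
Attach polarity negative -te → tomefizmeiwte.
Apply vowel deletion: tomefizmeiwte → tomefizmiwte.
Nasal assimilation: no change.

tomefizmiwte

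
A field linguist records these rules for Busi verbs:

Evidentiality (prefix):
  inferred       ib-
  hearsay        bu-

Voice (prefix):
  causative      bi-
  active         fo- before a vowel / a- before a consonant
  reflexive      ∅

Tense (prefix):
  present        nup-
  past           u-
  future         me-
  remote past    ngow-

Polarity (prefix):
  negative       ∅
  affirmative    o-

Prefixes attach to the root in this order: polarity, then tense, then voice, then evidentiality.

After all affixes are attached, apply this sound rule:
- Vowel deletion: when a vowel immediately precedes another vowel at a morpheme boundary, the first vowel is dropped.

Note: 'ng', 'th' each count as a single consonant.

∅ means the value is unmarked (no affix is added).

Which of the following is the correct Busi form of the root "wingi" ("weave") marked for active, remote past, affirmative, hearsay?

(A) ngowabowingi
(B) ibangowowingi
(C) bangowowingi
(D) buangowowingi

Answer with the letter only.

Attach polarity affirmative o- → owingi.
Attach tense remote past ngow- → ngowowingi.
Attach voice active a- (before consonant 'ng') → angowowingi.
Attach evidentiality hearsay bu- → buangowowingi.
Apply vowel deletion: buangowowingi → bangowowingi.
So the correct form is bangowowingi, option (C).
(A) ngowabowingi is wrong: it has the affixes in the wrong order.
(B) ibangowowingi is wrong: it uses inferred instead of hearsay for evidentiality.
(D) buangowowingi is wrong: it fails to apply the sound rule(s).

C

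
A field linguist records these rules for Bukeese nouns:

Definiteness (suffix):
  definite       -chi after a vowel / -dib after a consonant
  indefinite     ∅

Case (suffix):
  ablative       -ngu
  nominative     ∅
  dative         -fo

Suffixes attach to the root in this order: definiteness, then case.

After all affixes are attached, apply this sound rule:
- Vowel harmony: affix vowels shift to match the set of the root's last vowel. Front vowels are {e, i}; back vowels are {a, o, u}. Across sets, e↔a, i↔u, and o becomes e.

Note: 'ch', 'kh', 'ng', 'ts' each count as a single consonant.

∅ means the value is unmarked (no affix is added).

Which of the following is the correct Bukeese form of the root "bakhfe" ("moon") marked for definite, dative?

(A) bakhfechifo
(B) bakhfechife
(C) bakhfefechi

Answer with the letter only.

Attach definiteness definite -chi (after vowel 'e') → bakhfechi.
Attach case dative -fo → bakhfechifo.
Apply vowel harmony: bakhfechifo → bakhfechife.
So the correct form is bakhfechife, option (B).
(A) bakhfechifo is wrong: it fails to apply the sound rule(s).
(C) bakhfefechi is wrong: it has the affixes in the wrong order.

B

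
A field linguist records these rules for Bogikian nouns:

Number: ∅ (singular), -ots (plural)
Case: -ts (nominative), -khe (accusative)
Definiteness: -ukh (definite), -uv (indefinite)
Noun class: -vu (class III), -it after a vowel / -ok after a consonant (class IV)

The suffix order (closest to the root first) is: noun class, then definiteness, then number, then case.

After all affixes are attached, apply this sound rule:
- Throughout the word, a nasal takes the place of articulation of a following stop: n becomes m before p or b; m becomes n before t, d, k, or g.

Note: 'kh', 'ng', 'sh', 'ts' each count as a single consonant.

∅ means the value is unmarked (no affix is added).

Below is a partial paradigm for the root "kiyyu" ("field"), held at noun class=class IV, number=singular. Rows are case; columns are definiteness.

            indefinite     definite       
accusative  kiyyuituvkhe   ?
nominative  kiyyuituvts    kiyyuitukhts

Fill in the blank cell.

Attach noun class class IV -it (after vowel 'u') → kiyyuit.
Attach definiteness definite -ukh → kiyyuitukh.
number = singular: zero marking, form stays kiyyuitukh.
Attach case accusative -khe → kiyyuitukhkhe.
Nasal assimilation: no change.

kiyyuitukhkhe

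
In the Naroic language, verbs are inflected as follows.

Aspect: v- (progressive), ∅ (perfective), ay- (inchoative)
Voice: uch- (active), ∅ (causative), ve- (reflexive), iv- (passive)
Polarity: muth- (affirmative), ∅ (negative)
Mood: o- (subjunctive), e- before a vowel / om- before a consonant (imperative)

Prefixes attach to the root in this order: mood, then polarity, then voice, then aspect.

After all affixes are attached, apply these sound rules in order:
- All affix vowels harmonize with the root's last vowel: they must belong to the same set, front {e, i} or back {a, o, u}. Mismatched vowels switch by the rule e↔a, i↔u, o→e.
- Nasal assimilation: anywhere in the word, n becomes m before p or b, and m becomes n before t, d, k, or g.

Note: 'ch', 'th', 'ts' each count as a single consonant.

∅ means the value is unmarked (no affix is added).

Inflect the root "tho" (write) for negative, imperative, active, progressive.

vuchomtho

Attach mood imperative om- (before consonant 'th') → omtho.
polarity = negative: zero marking, form stays omtho.
Attach voice active uch- → uchomtho.
Attach aspect progressive v- → vuchomtho.
Vowel harmony: no change.
Nasal assimilation: no change.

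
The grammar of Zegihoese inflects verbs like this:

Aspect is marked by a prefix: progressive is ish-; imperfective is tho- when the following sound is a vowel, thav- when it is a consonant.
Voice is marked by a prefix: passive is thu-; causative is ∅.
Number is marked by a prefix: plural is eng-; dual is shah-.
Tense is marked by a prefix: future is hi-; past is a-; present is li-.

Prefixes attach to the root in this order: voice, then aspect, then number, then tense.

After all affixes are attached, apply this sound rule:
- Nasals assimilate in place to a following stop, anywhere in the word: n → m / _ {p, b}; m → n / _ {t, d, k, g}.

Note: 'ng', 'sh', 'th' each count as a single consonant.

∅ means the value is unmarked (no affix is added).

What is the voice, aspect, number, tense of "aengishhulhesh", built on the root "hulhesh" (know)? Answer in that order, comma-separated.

Segment: a-eng-ish-hulhesh.
voice: ∅ → causative.
aspect: ish- → progressive.
number: eng- → plural.
tense: a- → past.

causative, progressive, plural, past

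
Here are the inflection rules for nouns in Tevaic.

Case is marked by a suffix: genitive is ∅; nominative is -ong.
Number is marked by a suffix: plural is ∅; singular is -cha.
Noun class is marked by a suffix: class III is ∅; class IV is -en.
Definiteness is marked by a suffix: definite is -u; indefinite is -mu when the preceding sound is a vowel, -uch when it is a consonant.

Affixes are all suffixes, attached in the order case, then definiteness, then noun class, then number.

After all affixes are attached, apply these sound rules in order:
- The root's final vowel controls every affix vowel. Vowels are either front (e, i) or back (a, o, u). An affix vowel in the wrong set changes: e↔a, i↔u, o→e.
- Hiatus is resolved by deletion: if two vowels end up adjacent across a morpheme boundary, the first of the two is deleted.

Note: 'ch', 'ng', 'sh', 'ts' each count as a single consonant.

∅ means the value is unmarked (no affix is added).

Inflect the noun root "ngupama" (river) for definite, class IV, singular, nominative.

Attach case nominative -ong → ngupamaong.
Attach definiteness definite -u → ngupamaongu.
Attach noun class class IV -en → ngupamaonguen.
Attach number singular -cha → ngupamaonguencha.
Apply vowel harmony: ngupamaonguencha → ngupamaonguancha.
Apply vowel deletion: ngupamaonguancha → ngupamongancha.

ngupamongancha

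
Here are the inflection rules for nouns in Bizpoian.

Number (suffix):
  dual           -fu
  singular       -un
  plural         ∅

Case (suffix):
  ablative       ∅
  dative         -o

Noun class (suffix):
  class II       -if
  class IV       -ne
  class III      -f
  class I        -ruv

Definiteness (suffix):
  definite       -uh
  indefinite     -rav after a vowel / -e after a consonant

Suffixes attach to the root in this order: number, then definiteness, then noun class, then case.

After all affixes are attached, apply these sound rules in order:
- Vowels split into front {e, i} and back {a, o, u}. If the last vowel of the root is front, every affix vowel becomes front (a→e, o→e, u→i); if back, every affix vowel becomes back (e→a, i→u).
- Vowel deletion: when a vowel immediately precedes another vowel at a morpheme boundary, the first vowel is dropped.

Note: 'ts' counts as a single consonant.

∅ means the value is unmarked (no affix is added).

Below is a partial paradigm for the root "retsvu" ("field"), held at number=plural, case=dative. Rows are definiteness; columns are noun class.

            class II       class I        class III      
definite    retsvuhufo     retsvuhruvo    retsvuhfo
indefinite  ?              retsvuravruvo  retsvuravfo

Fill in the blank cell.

number = plural: zero marking, form stays retsvu.
Attach definiteness indefinite -rav (after vowel 'u') → retsvurav.
Attach noun class class II -if → retsvuravif.
Attach case dative -o → retsvuravifo.
Apply vowel harmony: retsvuravifo → retsvuravufo.
Vowel deletion: no change.

retsvuravufo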